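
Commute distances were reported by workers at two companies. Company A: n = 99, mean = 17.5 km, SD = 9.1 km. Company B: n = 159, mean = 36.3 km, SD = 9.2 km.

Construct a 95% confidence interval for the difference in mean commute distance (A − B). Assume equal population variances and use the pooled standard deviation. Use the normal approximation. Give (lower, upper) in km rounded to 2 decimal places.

(-21.10, -16.50)

s_p = √[((n₁−1)s₁² + (n₂−1)s₂²)/(n₁+n₂−2)] = √[(98·9.1² + 158·9.2²)/256] = 9.1618.
SE = 9.1618·√(1/99 + 1/159) = 1.1729.
With z* = 1.960, margin = 1.960 × 1.1729 = 2.2989.
x̄₁ − x̄₂ = 17.5 − 36.3 = -18.8000; interval -18.8000 ± 2.2989 = (-21.10, -16.50).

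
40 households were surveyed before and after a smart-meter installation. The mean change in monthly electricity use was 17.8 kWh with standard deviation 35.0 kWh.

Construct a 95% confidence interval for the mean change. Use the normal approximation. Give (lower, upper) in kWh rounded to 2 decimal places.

Paired design: SE = s_d/√n = 35.0/√40 = 5.5340.
z* = 1.960; margin of error = 1.960 × 5.5340 = 10.8466.
17.8 ± 10.8466 → (6.95, 28.65).

(6.95, 28.65)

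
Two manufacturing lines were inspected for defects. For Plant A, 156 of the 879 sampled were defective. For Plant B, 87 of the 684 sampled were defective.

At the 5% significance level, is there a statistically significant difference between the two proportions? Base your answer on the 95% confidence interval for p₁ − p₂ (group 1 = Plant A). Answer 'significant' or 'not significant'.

p̂₁ = 156/879 = 0.1775 and p̂₂ = 87/684 = 0.1272.
SE₁ = √(p̂₁(1−p̂₁)/n₁) = √(0.1775·0.8225/879) = 0.01289; SE₂ = √(0.1272·0.8728/684) = 0.01274.
Independent samples: SE of the difference = √(SE₁² + SE₂²) = √(0.0001661521 + 0.0001623076) = 0.01812.
z* for 95% confidence is 1.960, so the margin of error is 1.960 × 0.01812 = 0.03552.
Point estimate p̂₁ − p̂₂ = 0.1775 − 0.1272 = 0.0503.
0.0503 ± 0.03552 → (0.01478, 0.08582).
The interval (0.01478, 0.08582) does not contain 0, so the difference is significant.

significant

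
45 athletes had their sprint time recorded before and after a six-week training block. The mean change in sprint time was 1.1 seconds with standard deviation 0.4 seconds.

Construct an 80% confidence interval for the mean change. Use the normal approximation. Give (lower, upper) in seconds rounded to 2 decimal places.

(1.02, 1.18)

Paired design: SE = s_d/√n = 0.4/√45 = 0.0596.
z* = 1.282; margin of error = 1.282 × 0.0596 = 0.0764.
1.1 ± 0.0764 → (1.02, 1.18).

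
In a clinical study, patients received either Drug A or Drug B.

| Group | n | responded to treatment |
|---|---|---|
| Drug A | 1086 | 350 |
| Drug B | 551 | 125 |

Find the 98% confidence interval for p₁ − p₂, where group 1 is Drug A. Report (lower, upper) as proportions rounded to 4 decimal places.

Sample proportions: 350/1086 = 0.3223, 125/551 = 0.2269.
Each SE is √(p̂(1−p̂)/n): √(0.3223·0.6777/1086) = 0.01418 and √(0.2269·0.7731/551) = 0.01784.
SE(p̂₁ − p̂₂) = √(SE₁² + SE₂²) = √(0.0002010724 + 0.0003182656) = 0.02279, since the two samples are independent.
At 98% confidence z* = 2.326; margin = 2.326 × 0.02279 = 0.05301.
The difference is 0.3223 − 0.2269 = 0.0954, so the interval is 0.0954 ± 0.05301 = (0.0424, 0.1484).

(0.0424, 0.1484)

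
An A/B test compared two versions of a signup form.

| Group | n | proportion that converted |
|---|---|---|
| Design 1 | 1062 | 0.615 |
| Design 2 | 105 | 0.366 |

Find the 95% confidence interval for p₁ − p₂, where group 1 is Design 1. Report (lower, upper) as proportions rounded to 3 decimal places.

SE₁ = √(p̂₁(1−p̂₁)/n₁) = √(0.6150·0.3850/1062) = 0.01493; SE₂ = √(0.3660·0.6340/105) = 0.04701.
Independent samples: SE of the difference = √(SE₁² + SE₂²) = √(0.0002229049 + 0.0022099401) = 0.04932.
z* for 95% confidence is 1.960, so the margin of error is 1.960 × 0.04932 = 0.09667.
Point estimate p̂₁ − p̂₂ = 0.6150 − 0.3660 = 0.2490.
0.2490 ± 0.09667 → (0.152, 0.346).

(0.152, 0.346)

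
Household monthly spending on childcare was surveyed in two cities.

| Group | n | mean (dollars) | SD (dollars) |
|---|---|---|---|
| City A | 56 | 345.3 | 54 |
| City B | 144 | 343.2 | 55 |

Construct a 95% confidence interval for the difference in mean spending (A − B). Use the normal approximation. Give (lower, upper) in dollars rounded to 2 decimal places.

(-14.66, 18.86)

Standard errors of each mean: 54/√56 = 7.2161 and 55/√144 = 4.5833.
SE(x̄₁ − x̄₂) = √(7.2161² + 4.5833²) = 8.5486 for independent samples with unequal variances.
With z* = 1.960, the margin is 1.960 × 8.5486 = 16.7553.
x̄₁ − x̄₂ = 345.3 − 343.2 = 2.1000; the interval is 2.1000 ± 16.7553 = (-14.66, 18.86).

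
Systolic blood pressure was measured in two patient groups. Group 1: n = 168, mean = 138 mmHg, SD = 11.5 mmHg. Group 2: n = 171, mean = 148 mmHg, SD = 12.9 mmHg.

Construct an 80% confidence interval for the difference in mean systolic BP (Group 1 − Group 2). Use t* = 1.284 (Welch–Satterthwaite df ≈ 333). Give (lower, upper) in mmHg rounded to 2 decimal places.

Standard errors of each mean: 11.5/√168 = 0.8872 and 12.9/√171 = 0.9865.
SE(x̄₁ − x̄₂) = √(0.8872² + 0.9865²) = 1.3268 for independent samples with unequal variances.
With t* = 1.284, the margin is 1.284 × 1.3268 = 1.7036.
x̄₁ − x̄₂ = 138 − 148 = -10.0000; the interval is -10.0000 ± 1.7036 = (-11.70, -8.30).

(-11.70, -8.30)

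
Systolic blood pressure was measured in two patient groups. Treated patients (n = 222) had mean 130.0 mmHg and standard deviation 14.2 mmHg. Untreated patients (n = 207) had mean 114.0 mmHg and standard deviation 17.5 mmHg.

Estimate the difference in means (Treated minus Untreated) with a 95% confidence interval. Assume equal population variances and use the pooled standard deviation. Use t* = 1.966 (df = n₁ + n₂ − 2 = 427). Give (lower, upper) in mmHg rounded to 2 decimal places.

Pooled variance s_p² = [221·14.2² + 206·17.5²] / (222+207−2) = 252.1076, so s_p = 15.8779.
SE_diff = s_p·√(1/n₁ + 1/n₂) = 15.8779·√(1/222 + 1/207) = 1.5341.
t* = 1.966; margin = 1.966 × 1.5341 = 3.0160.
Difference = 130.0 − 114.0 = 16.0000.
16.0000 ± 3.0160 → (12.98, 19.02).

(12.98, 19.02)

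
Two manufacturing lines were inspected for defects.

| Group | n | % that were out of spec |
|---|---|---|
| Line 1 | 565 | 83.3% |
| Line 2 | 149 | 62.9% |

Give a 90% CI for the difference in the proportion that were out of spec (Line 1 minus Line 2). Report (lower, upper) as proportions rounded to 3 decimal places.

Each SE is √(p̂(1−p̂)/n): √(0.8330·0.1670/565) = 0.01569 and √(0.6290·0.3710/149) = 0.03957.
SE(p̂₁ − p̂₂) = √(SE₁² + SE₂²) = √(0.0002461761 + 0.0015657849) = 0.04257, since the two samples are independent.
At 90% confidence z* = 1.645; margin = 1.645 × 0.04257 = 0.07003.
The difference is 0.8330 − 0.6290 = 0.2040, so the interval is 0.2040 ± 0.07003 = (0.134, 0.274).

(0.134, 0.274)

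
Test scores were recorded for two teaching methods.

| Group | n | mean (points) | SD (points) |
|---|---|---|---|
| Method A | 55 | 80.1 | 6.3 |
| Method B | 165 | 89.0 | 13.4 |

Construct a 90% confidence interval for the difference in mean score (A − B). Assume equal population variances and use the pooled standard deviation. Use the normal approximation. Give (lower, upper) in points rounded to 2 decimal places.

(-11.98, -5.82)

s_p = √[((n₁−1)s₁² + (n₂−1)s₂²)/(n₁+n₂−2)] = √[(54·6.3² + 164·13.4²)/218] = 12.0380.
SE = 12.0380·√(1/55 + 1/165) = 1.8743.
With z* = 1.645, margin = 1.645 × 1.8743 = 3.0832.
x̄₁ − x̄₂ = 80.1 − 89.0 = -8.9000; interval -8.9000 ± 3.0832 = (-11.98, -5.82).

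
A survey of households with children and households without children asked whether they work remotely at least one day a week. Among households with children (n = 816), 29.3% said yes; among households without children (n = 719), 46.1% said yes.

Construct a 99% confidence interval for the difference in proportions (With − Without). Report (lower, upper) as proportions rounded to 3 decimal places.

(-0.231, -0.105)

The two standard errors are √(0.2930×0.7070/816) = 0.01593 and √(0.4610×0.5390/719) = 0.01859.
Because the samples are independent, SE_diff = √(0.01593² + 0.01859²) = 0.02448.
Using z* = 2.576 for 99%, ME = 2.576 × 0.02448 = 0.06306.
p̂₁ − p̂₂ = -0.1680; interval -0.1680 ± 0.06306 gives (-0.231, -0.105).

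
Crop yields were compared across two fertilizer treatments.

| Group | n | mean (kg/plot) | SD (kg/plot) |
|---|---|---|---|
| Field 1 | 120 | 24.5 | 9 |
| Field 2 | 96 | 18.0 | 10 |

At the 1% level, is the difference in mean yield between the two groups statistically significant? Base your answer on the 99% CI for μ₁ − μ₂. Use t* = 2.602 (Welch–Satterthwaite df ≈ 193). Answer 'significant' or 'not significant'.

significant

Standard errors of each mean: 9/√120 = 0.8216 and 10/√96 = 1.0206.
SE(x̄₁ − x̄₂) = √(0.8216² + 1.0206²) = 1.3102 for independent samples with unequal variances.
With t* = 2.602, the margin is 2.602 × 1.3102 = 3.4091.
x̄₁ − x̄₂ = 24.5 − 18.0 = 6.5000; the interval is 6.5000 ± 3.4091 = (3.0909, 9.9091).
The interval (3.0909, 9.9091) does not contain 0, so the difference is significant.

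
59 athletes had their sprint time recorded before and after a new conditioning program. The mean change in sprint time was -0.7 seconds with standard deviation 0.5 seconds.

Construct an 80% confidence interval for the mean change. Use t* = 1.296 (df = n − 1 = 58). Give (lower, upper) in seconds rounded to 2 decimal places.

This is a matched-pairs design, so SE = s_d/√n = 0.5/√59 = 0.0651.
Margin = 1.296 × 0.0651 = 0.0844; the interval is -0.7 ± 0.0844 = (-0.78, -0.62).

(-0.78, -0.62)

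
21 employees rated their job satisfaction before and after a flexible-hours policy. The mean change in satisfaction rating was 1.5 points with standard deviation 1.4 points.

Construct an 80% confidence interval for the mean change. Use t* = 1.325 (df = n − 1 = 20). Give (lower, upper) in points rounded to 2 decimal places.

Paired design: SE = s_d/√n = 1.4/√21 = 0.3055.
t* = 1.325; margin of error = 1.325 × 0.3055 = 0.4048.
1.5 ± 0.4048 → (1.10, 1.90).

(1.10, 1.90)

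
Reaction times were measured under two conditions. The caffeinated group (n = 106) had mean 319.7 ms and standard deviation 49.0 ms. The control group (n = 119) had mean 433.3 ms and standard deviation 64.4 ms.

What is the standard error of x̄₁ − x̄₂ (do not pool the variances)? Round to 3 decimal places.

7.583

SE₁ = s₁/√n₁ = 49.0/√106 = 4.7593; SE₂ = 64.4/√119 = 5.9035.
Independent samples, unequal variances: SE_diff = √(SE₁² + SE₂²) = √(22.65093649 + 34.85131225) = 7.5830.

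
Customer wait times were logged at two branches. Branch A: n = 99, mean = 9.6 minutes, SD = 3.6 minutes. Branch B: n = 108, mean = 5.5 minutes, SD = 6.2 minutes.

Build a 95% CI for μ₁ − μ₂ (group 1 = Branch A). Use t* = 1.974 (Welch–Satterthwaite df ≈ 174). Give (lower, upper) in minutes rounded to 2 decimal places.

SE₁ = s₁/√n₁ = 3.6/√99 = 0.3618; SE₂ = 6.2/√108 = 0.5966.
Independent samples, unequal variances: SE_diff = √(SE₁² + SE₂²) = √(0.13089924 + 0.35593156) = 0.6977.
t* = 1.974, so margin of error = 1.974 × 0.6977 = 1.3773.
Difference in means = 9.6 − 5.5 = 4.1000.
4.1000 ± 1.3773 → (2.72, 5.48).

(2.72, 5.48)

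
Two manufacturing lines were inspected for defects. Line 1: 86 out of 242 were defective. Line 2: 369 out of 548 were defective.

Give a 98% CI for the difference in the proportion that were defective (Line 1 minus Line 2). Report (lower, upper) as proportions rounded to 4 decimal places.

First, p̂₁ = 86/242 = 0.3554; p̂₂ = 369/548 = 0.6734.
The two standard errors are √(0.3554×0.6446/242) = 0.03077 and √(0.6734×0.3266/548) = 0.02003.
Because the samples are independent, SE_diff = √(0.03077² + 0.02003²) = 0.03672.
Using z* = 2.326 for 98%, ME = 2.326 × 0.03672 = 0.08541.
p̂₁ − p̂₂ = -0.3180; interval -0.3180 ± 0.08541 gives (-0.4034, -0.2326).

(-0.4034, -0.2326)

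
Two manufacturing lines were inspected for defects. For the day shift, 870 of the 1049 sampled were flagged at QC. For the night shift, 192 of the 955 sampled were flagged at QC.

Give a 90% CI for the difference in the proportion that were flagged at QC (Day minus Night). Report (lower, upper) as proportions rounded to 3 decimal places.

First, p̂₁ = 870/1049 = 0.8294; p̂₂ = 192/955 = 0.2010.
The two standard errors are √(0.8294×0.1706/1049) = 0.01161 and √(0.2010×0.7990/955) = 0.01297.
Because the samples are independent, SE_diff = √(0.01161² + 0.01297²) = 0.01741.
Using z* = 1.645 for 90%, ME = 1.645 × 0.01741 = 0.02864.
p̂₁ − p̂₂ = 0.6284; interval 0.6284 ± 0.02864 gives (0.600, 0.657).

(0.600, 0.657)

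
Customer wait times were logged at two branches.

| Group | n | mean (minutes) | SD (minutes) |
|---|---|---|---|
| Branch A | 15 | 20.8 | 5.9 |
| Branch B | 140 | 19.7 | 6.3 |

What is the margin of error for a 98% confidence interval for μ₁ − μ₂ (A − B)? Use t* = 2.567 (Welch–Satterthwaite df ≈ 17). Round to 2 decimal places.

Per-group SEs: s₁/√n₁ = 5.9/√15 = 1.5234, s₂/√n₂ = 6.3/√140 = 0.5324.
Unpooled SE of the difference: √(2.32074756 + 0.28344976) = 1.6138.
Margin of error = t* · SE = 2.567 × 1.6138 = 4.1426.

4.14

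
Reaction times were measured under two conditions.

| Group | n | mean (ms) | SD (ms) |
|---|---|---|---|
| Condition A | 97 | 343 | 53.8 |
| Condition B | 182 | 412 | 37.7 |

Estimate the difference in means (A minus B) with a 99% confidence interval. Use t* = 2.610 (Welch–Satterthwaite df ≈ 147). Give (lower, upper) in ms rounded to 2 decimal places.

(-85.01, -52.99)

SE₁ = s₁/√n₁ = 53.8/√97 = 5.4626; SE₂ = 37.7/√182 = 2.7945.
Independent samples, unequal variances: SE_diff = √(SE₁² + SE₂²) = √(29.83999876 + 7.80923025) = 6.1359.
t* = 2.610, so margin of error = 2.610 × 6.1359 = 16.0147.
Difference in means = 343 − 412 = -69.0000.
-69.0000 ± 16.0147 → (-85.01, -52.99).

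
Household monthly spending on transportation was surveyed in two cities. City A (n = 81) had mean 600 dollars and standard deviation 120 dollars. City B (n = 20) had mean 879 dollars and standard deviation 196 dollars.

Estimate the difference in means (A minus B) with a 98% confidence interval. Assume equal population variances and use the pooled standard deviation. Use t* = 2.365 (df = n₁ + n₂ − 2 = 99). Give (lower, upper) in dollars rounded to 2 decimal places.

(-360.42, -197.58)

s_p = √[((n₁−1)s₁² + (n₂−1)s₂²)/(n₁+n₂−2)] = √[(80·120² + 19·196²)/99] = 137.8736.
SE = 137.8736·√(1/81 + 1/20) = 34.4258.
With t* = 2.365, margin = 2.365 × 34.4258 = 81.4170.
x̄₁ − x̄₂ = 600 − 879 = -279.0000; interval -279.0000 ± 81.4170 = (-360.42, -197.58).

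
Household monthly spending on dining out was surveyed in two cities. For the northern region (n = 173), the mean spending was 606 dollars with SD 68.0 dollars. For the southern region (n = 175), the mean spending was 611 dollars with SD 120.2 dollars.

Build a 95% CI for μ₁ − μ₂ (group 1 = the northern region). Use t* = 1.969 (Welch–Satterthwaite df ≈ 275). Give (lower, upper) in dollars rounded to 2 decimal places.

Per-group SEs: s₁/√n₁ = 68.0/√173 = 5.1699, s₂/√n₂ = 120.2/√175 = 9.0863.
Unpooled SE of the difference: √(26.72786601 + 82.56084769) = 10.4541.
Margin of error = t* · SE = 1.969 × 10.4541 = 20.5841.
x̄₁ − x̄₂ = 606 − 611 = -5.0000.
CI: -5.0000 ± 20.5841 = (-25.58, 15.58).

(-25.58, 15.58)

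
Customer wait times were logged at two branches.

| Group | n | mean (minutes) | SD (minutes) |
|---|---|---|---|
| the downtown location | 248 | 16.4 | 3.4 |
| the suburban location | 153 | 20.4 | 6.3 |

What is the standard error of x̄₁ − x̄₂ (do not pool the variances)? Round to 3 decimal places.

0.553

SE₁ = s₁/√n₁ = 3.4/√248 = 0.2159; SE₂ = 6.3/√153 = 0.5093.
Independent samples, unequal variances: SE_diff = √(SE₁² + SE₂²) = √(0.04661281 + 0.25938649) = 0.5532.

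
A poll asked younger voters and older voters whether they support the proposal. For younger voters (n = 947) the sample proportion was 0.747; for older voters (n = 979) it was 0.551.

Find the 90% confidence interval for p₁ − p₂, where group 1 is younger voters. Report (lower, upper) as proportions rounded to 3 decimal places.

(0.161, 0.231)

SE₁ = √(p̂₁(1−p̂₁)/n₁) = √(0.7470·0.2530/947) = 0.01413; SE₂ = √(0.5510·0.4490/979) = 0.01590.
Independent samples: SE of the difference = √(SE₁² + SE₂²) = √(0.0001996569 + 0.00025281) = 0.02127.
z* for 90% confidence is 1.645, so the margin of error is 1.645 × 0.02127 = 0.03499.
Point estimate p̂₁ − p̂₂ = 0.7470 − 0.5510 = 0.1960.
0.1960 ± 0.03499 → (0.161, 0.231).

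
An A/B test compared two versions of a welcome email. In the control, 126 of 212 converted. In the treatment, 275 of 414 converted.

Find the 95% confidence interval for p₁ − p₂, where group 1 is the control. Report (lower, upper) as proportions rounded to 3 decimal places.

Sample proportions: 126/212 = 0.5943, 275/414 = 0.6643.
Each SE is √(p̂(1−p̂)/n): √(0.5943·0.4057/212) = 0.03372 and √(0.6643·0.3357/414) = 0.02321.
SE(p̂₁ − p̂₂) = √(SE₁² + SE₂²) = √(0.0011370384 + 0.0005387041) = 0.04094, since the two samples are independent.
At 95% confidence z* = 1.960; margin = 1.960 × 0.04094 = 0.08024.
The difference is 0.5943 − 0.6643 = -0.0700, so the interval is -0.0700 ± 0.08024 = (-0.150, 0.010).

(-0.150, 0.010)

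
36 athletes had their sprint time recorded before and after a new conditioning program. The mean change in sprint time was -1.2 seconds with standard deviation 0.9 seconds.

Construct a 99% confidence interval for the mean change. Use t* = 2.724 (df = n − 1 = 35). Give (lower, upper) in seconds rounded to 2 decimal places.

This is a matched-pairs design, so SE = s_d/√n = 0.9/√36 = 0.1500.
Margin = 2.724 × 0.1500 = 0.4086; the interval is -1.2 ± 0.4086 = (-1.61, -0.79).

(-1.61, -0.79)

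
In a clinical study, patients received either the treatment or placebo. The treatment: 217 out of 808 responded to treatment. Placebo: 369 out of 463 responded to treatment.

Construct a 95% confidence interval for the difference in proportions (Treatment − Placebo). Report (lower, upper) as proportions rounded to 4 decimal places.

p̂₁ = 217/808 = 0.2686 and p̂₂ = 369/463 = 0.7970.
SE₁ = √(p̂₁(1−p̂₁)/n₁) = √(0.2686·0.7314/808) = 0.01559; SE₂ = √(0.7970·0.2030/463) = 0.01869.
Independent samples: SE of the difference = √(SE₁² + SE₂²) = √(0.0002430481 + 0.0003493161) = 0.02434.
z* for 95% confidence is 1.960, so the margin of error is 1.960 × 0.02434 = 0.04771.
Point estimate p̂₁ − p̂₂ = 0.2686 − 0.7970 = -0.5284.
-0.5284 ± 0.04771 → (-0.5761, -0.4807).

(-0.5761, -0.4807)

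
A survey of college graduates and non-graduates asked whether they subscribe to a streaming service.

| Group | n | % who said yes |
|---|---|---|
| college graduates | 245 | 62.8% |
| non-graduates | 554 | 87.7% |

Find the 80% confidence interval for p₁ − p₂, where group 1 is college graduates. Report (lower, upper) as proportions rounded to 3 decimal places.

The two standard errors are √(0.6280×0.3720/245) = 0.03088 and √(0.8770×0.1230/554) = 0.01395.
Because the samples are independent, SE_diff = √(0.03088² + 0.01395²) = 0.03388.
Using z* = 1.282 for 80%, ME = 1.282 × 0.03388 = 0.04343.
p̂₁ − p̂₂ = -0.2490; interval -0.2490 ± 0.04343 gives (-0.292, -0.206).

(-0.292, -0.206)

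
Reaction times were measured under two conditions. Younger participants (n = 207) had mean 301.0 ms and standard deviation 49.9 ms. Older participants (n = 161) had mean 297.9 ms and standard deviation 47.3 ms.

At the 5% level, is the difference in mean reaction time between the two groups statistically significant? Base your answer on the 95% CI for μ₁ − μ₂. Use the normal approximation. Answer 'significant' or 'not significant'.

not significant

Standard errors of each mean: 49.9/√207 = 3.4683 and 47.3/√161 = 3.7278.
SE(x̄₁ − x̄₂) = √(3.4683² + 3.7278²) = 5.0917 for independent samples with unequal variances.
With z* = 1.960, the margin is 1.960 × 5.0917 = 9.9797.
x̄₁ − x̄₂ = 301.0 − 297.9 = 3.1000; the interval is 3.1000 ± 9.9797 = (-6.8797, 13.0797).
The interval (-6.8797, 13.0797) contains 0, so the difference is not significant.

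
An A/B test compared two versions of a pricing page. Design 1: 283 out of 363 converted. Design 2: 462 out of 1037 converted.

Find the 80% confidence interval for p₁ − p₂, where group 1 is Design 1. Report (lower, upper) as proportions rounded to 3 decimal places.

p̂₁ = 283/363 = 0.7796 and p̂₂ = 462/1037 = 0.4455.
SE₁ = √(p̂₁(1−p̂₁)/n₁) = √(0.7796·0.2204/363) = 0.02176; SE₂ = √(0.4455·0.5545/1037) = 0.01543.
Independent samples: SE of the difference = √(SE₁² + SE₂²) = √(0.0004734976 + 0.0002380849) = 0.02668.
z* for 80% confidence is 1.282, so the margin of error is 1.282 × 0.02668 = 0.03420.
Point estimate p̂₁ − p̂₂ = 0.7796 − 0.4455 = 0.3341.
0.3341 ± 0.03420 → (0.300, 0.368).

(0.300, 0.368)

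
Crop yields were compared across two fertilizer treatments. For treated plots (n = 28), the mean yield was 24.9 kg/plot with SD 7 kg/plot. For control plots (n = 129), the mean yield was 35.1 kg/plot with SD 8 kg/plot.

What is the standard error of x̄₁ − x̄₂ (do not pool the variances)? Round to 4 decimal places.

1.4987

Standard errors of each mean: 7/√28 = 1.3229 and 8/√129 = 0.7044.
SE(x̄₁ − x̄₂) = √(1.3229² + 0.7044²) = 1.4987 for independent samples with unequal variances.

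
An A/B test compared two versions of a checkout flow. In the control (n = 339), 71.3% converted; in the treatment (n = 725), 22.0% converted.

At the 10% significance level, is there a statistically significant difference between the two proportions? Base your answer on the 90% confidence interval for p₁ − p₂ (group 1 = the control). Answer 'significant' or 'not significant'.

SE₁ = √(p̂₁(1−p̂₁)/n₁) = √(0.7130·0.2870/339) = 0.02457; SE₂ = √(0.2200·0.7800/725) = 0.01538.
Independent samples: SE of the difference = √(SE₁² + SE₂²) = √(0.0006036849 + 0.0002365444) = 0.02899.
z* for 90% confidence is 1.645, so the margin of error is 1.645 × 0.02899 = 0.04769.
Point estimate p̂₁ − p̂₂ = 0.7130 − 0.2200 = 0.4930.
0.4930 ± 0.04769 → (0.44531, 0.54069).
The interval (0.44531, 0.54069) does not contain 0, so the difference is significant.

significant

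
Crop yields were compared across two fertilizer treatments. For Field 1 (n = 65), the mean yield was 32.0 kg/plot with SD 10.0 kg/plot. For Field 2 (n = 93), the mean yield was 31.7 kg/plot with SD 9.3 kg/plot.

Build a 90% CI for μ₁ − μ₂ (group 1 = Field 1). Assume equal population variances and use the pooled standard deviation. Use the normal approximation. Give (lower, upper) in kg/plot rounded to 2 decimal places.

Pooled variance s_p² = [64·10.0² + 92·9.3²] / (65+93−2) = 92.0326, so s_p = 9.5934.
SE_diff = s_p·√(1/n₁ + 1/n₂) = 9.5934·√(1/65 + 1/93) = 1.5510.
z* = 1.645; margin = 1.645 × 1.5510 = 2.5514.
Difference = 32.0 − 31.7 = 0.3000.
0.3000 ± 2.5514 → (-2.25, 2.85).

(-2.25, 2.85)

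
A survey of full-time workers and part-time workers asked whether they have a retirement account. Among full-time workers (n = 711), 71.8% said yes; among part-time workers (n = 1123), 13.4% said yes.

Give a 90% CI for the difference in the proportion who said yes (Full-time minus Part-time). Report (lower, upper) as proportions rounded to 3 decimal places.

(0.552, 0.616)

Each SE is √(p̂(1−p̂)/n): √(0.7180·0.2820/711) = 0.01688 and √(0.1340·0.8660/1123) = 0.01017.
SE(p̂₁ − p̂₂) = √(SE₁² + SE₂²) = √(0.0002849344 + 0.0001034289) = 0.01971, since the two samples are independent.
At 90% confidence z* = 1.645; margin = 1.645 × 0.01971 = 0.03242.
The difference is 0.7180 − 0.1340 = 0.5840, so the interval is 0.5840 ± 0.03242 = (0.552, 0.616).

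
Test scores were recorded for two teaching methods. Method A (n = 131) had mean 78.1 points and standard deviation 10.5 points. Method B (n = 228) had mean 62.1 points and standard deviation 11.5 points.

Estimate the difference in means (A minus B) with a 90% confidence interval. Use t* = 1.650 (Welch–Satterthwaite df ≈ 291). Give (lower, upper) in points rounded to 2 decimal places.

(14.03, 17.97)

Standard errors of each mean: 10.5/√131 = 0.9174 and 11.5/√228 = 0.7616.
SE(x̄₁ − x̄₂) = √(0.9174² + 0.7616²) = 1.1923 for independent samples with unequal variances.
With t* = 1.650, the margin is 1.650 × 1.1923 = 1.9673.
x̄₁ − x̄₂ = 78.1 − 62.1 = 16.0000; the interval is 16.0000 ± 1.9673 = (14.03, 17.97).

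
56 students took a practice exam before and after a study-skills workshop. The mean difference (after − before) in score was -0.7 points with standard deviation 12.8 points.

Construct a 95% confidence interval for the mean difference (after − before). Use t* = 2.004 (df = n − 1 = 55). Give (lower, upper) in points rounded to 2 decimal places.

(-4.13, 2.73)

This is a matched-pairs design, so SE = s_d/√n = 12.8/√56 = 1.7105.
Margin = 2.004 × 1.7105 = 3.4278; the interval is -0.7 ± 3.4278 = (-4.13, 2.73).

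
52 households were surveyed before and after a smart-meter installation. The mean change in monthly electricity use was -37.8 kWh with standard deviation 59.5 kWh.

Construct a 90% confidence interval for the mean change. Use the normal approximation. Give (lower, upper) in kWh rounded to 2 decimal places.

This is a matched-pairs design, so SE = s_d/√n = 59.5/√52 = 8.2512.
Margin = 1.645 × 8.2512 = 13.5732; the interval is -37.8 ± 13.5732 = (-51.37, -24.23).

(-51.37, -24.23)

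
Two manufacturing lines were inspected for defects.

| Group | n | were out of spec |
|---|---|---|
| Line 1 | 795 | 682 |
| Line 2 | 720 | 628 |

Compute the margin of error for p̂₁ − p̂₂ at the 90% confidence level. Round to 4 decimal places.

Sample proportions: 682/795 = 0.8579, 628/720 = 0.8722.
Each SE is √(p̂(1−p̂)/n): √(0.8579·0.1421/795) = 0.01238 and √(0.8722·0.1278/720) = 0.01244.
SE(p̂₁ − p̂₂) = √(SE₁² + SE₂²) = √(0.0001532644 + 0.0001547536) = 0.01755, since the two samples are independent.
At 90% confidence z* = 1.645; margin = 1.645 × 0.01755 = 0.02887.

0.0289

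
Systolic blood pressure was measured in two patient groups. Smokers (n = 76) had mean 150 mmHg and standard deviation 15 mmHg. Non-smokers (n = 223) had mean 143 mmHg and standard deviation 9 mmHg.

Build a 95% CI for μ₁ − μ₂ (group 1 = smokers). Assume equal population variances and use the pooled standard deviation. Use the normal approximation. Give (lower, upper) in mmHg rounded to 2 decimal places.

s_p = √[((n₁−1)s₁² + (n₂−1)s₂²)/(n₁+n₂−2)] = √[(75·15² + 222·9²)/297] = 10.8334.
SE = 10.8334·√(1/76 + 1/223) = 1.4389.
With z* = 1.960, margin = 1.960 × 1.4389 = 2.8202.
x̄₁ − x̄₂ = 150 − 143 = 7.0000; interval 7.0000 ± 2.8202 = (4.18, 9.82).

(4.18, 9.82)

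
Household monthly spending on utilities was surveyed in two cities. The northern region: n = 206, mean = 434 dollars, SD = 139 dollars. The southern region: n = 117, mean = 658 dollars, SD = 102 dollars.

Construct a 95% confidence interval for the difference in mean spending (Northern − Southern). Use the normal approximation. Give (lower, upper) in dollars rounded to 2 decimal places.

Standard errors of each mean: 139/√206 = 9.6846 and 102/√117 = 9.4299.
SE(x̄₁ − x̄₂) = √(9.6846² + 9.4299²) = 13.5172 for independent samples with unequal variances.
With z* = 1.960, the margin is 1.960 × 13.5172 = 26.4937.
x̄₁ − x̄₂ = 434 − 658 = -224.0000; the interval is -224.0000 ± 26.4937 = (-250.49, -197.51).

(-250.49, -197.51)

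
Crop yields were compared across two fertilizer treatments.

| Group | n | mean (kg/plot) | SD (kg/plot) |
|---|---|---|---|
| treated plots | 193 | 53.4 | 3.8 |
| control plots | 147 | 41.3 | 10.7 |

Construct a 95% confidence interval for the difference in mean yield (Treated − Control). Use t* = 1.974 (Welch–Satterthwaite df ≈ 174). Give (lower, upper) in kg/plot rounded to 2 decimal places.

(10.28, 13.92)

Per-group SEs: s₁/√n₁ = 3.8/√193 = 0.2735, s₂/√n₂ = 10.7/√147 = 0.8825.
Unpooled SE of the difference: √(0.07480225 + 0.77880625) = 0.9239.
Margin of error = t* · SE = 1.974 × 0.9239 = 1.8238.
x̄₁ − x̄₂ = 53.4 − 41.3 = 12.1000.
CI: 12.1000 ± 1.8238 = (10.28, 13.92).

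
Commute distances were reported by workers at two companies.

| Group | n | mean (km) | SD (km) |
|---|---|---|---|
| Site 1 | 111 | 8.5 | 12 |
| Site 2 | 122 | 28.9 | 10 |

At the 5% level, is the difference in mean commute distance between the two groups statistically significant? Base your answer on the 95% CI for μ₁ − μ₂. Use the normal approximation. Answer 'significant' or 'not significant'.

Standard errors of each mean: 12/√111 = 1.1390 and 10/√122 = 0.9054.
SE(x̄₁ − x̄₂) = √(1.1390² + 0.9054²) = 1.4550 for independent samples with unequal variances.
With z* = 1.960, the margin is 1.960 × 1.4550 = 2.8518.
x̄₁ − x̄₂ = 8.5 − 28.9 = -20.4000; the interval is -20.4000 ± 2.8518 = (-23.2518, -17.5482).
The interval (-23.2518, -17.5482) does not contain 0, so the difference is significant.

significant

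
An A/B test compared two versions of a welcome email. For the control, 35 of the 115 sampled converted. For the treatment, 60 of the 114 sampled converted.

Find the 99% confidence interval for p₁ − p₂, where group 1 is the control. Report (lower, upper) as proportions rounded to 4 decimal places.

First, p̂₁ = 35/115 = 0.3043; p̂₂ = 60/114 = 0.5263.
The two standard errors are √(0.3043×0.6957/115) = 0.04291 and √(0.5263×0.4737/114) = 0.04676.
Because the samples are independent, SE_diff = √(0.04291² + 0.04676²) = 0.06346.
Using z* = 2.576 for 99%, ME = 2.576 × 0.06346 = 0.16347.
p̂₁ − p̂₂ = -0.2220; interval -0.2220 ± 0.16347 gives (-0.3855, -0.0585).

(-0.3855, -0.0585)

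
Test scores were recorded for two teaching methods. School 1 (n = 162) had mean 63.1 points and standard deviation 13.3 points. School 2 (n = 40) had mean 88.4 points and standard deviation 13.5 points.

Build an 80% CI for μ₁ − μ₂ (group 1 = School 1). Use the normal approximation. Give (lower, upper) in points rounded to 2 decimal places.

Per-group SEs: s₁/√n₁ = 13.3/√162 = 1.0449, s₂/√n₂ = 13.5/√40 = 2.1345.
Unpooled SE of the difference: √(1.09181601 + 4.55609025) = 2.3765.
Margin of error = z* · SE = 1.282 × 2.3765 = 3.0467.
x̄₁ − x̄₂ = 63.1 − 88.4 = -25.3000.
CI: -25.3000 ± 3.0467 = (-28.35, -22.25).

(-28.35, -22.25)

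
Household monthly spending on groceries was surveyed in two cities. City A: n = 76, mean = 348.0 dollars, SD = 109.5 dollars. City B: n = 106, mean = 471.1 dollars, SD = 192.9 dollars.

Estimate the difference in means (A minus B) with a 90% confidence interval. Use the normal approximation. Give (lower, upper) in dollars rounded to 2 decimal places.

(-160.21, -85.99)

Standard errors of each mean: 109.5/√76 = 12.5605 and 192.9/√106 = 18.7361.
SE(x̄₁ − x̄₂) = √(12.5605² + 18.7361²) = 22.5568 for independent samples with unequal variances.
With z* = 1.645, the margin is 1.645 × 22.5568 = 37.1059.
x̄₁ − x̄₂ = 348.0 − 471.1 = -123.1000; the interval is -123.1000 ± 37.1059 = (-160.21, -85.99).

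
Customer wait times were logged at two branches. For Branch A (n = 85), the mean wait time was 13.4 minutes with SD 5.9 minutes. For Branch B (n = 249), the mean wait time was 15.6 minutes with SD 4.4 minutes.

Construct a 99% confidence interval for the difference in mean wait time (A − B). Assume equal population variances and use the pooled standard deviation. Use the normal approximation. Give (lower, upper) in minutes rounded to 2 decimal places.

(-3.76, -0.64)

Pooled variance s_p² = [84·5.9² + 248·4.4²] / (85+249−2) = 23.2690, so s_p = 4.8238.
SE_diff = s_p·√(1/n₁ + 1/n₂) = 4.8238·√(1/85 + 1/249) = 0.6060.
z* = 2.576; margin = 2.576 × 0.6060 = 1.5611.
Difference = 13.4 − 15.6 = -2.2000.
-2.2000 ± 1.5611 → (-3.76, -0.64).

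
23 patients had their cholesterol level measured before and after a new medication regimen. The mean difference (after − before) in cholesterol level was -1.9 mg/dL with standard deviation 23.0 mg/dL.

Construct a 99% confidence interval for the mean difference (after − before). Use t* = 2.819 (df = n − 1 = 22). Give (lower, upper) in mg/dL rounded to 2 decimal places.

This is a matched-pairs design, so SE = s_d/√n = 23.0/√23 = 4.7958.
Margin = 2.819 × 4.7958 = 13.5194; the interval is -1.9 ± 13.5194 = (-15.42, 11.62).

(-15.42, 11.62)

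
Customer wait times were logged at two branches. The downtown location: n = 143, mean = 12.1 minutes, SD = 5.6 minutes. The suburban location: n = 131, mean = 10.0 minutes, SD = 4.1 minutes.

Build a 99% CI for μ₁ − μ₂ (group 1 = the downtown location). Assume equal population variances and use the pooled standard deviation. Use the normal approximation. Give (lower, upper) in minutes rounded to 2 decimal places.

Pooled variance s_p² = [142·5.6² + 130·4.1²] / (143+131−2) = 24.4060, so s_p = 4.9402.
SE_diff = s_p·√(1/n₁ + 1/n₂) = 4.9402·√(1/143 + 1/131) = 0.5975.
z* = 2.576; margin = 2.576 × 0.5975 = 1.5392.
Difference = 12.1 − 10.0 = 2.1000.
2.1000 ± 1.5392 → (0.56, 3.64).

(0.56, 3.64)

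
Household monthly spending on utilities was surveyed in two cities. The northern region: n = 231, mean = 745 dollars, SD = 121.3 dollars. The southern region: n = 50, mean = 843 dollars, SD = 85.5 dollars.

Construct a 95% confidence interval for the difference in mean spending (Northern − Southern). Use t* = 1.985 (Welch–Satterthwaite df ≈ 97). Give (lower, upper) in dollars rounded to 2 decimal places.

SE₁ = s₁/√n₁ = 121.3/√231 = 7.9810; SE₂ = 85.5/√50 = 12.0915.
Independent samples, unequal variances: SE_diff = √(SE₁² + SE₂²) = √(63.696361 + 146.20437225) = 14.4880.
t* = 1.985, so margin of error = 1.985 × 14.4880 = 28.7587.
Difference in means = 745 − 843 = -98.0000.
-98.0000 ± 28.7587 → (-126.76, -69.24).

(-126.76, -69.24)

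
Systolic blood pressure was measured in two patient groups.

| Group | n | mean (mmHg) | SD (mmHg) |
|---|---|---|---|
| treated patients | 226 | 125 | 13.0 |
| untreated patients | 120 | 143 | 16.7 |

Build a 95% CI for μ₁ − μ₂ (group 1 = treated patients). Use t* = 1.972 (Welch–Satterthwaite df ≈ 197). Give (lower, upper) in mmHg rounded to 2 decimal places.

(-21.46, -14.54)

Standard errors of each mean: 13.0/√226 = 0.8647 and 16.7/√120 = 1.5245.
SE(x̄₁ − x̄₂) = √(0.8647² + 1.5245²) = 1.7527 for independent samples with unequal variances.
With t* = 1.972, the margin is 1.972 × 1.7527 = 3.4563.
x̄₁ − x̄₂ = 125 − 143 = -18.0000; the interval is -18.0000 ± 3.4563 = (-21.46, -14.54).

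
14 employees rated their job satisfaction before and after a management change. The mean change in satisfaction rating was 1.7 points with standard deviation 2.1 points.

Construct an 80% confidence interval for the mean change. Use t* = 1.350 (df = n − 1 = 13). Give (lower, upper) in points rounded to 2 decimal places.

Paired design: SE = s_d/√n = 2.1/√14 = 0.5612.
t* = 1.350; margin of error = 1.350 × 0.5612 = 0.7576.
1.7 ± 0.7576 → (0.94, 2.46).

(0.94, 2.46)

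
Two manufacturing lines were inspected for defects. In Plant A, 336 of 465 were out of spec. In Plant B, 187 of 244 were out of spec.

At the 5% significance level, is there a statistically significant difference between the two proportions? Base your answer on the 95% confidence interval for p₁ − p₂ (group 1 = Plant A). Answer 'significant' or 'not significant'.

p̂₁ = 336/465 = 0.7226 and p̂₂ = 187/244 = 0.7664.
SE₁ = √(p̂₁(1−p̂₁)/n₁) = √(0.7226·0.2774/465) = 0.02076; SE₂ = √(0.7664·0.2336/244) = 0.02709.
Independent samples: SE of the difference = √(SE₁² + SE₂²) = √(0.0004309776 + 0.0007338681) = 0.03413.
z* for 95% confidence is 1.960, so the margin of error is 1.960 × 0.03413 = 0.06689.
Point estimate p̂₁ − p̂₂ = 0.7226 − 0.7664 = -0.0438.
-0.0438 ± 0.06689 → (-0.11069, 0.02309).
The interval (-0.11069, 0.02309) contains 0, so the difference is not significant.

not significant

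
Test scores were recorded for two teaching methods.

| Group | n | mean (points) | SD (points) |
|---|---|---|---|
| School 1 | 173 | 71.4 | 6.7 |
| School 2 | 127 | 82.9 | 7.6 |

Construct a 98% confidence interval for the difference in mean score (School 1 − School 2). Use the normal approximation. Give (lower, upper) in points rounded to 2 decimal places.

(-13.47, -9.53)

Per-group SEs: s₁/√n₁ = 6.7/√173 = 0.5094, s₂/√n₂ = 7.6/√127 = 0.6744.
Unpooled SE of the difference: √(0.25948836 + 0.45481536) = 0.8452.
Margin of error = z* · SE = 2.326 × 0.8452 = 1.9659.
x̄₁ − x̄₂ = 71.4 − 82.9 = -11.5000.
CI: -11.5000 ± 1.9659 = (-13.47, -9.53).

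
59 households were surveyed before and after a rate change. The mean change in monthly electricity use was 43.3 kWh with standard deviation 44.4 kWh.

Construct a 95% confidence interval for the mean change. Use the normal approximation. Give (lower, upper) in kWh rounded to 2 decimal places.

(31.97, 54.63)

Paired design: SE = s_d/√n = 44.4/√59 = 5.7804.
z* = 1.960; margin of error = 1.960 × 5.7804 = 11.3296.
43.3 ± 11.3296 → (31.97, 54.63).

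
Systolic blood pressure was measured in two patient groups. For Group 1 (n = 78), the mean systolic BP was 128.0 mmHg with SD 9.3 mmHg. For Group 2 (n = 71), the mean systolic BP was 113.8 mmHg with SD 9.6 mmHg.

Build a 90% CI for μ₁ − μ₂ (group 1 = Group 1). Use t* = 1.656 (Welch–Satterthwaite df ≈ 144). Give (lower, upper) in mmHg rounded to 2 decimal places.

Standard errors of each mean: 9.3/√78 = 1.0530 and 9.6/√71 = 1.1393.
SE(x̄₁ − x̄₂) = √(1.0530² + 1.1393²) = 1.5514 for independent samples with unequal variances.
With t* = 1.656, the margin is 1.656 × 1.5514 = 2.5691.
x̄₁ − x̄₂ = 128.0 − 113.8 = 14.2000; the interval is 14.2000 ± 2.5691 = (11.63, 16.77).

(11.63, 16.77)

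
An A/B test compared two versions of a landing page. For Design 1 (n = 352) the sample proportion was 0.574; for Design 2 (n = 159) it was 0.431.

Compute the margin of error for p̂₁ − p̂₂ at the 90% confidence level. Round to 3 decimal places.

0.078

The two standard errors are √(0.5740×0.4260/352) = 0.02636 and √(0.4310×0.5690/159) = 0.03927.
Because the samples are independent, SE_diff = √(0.02636² + 0.03927²) = 0.04730.
Using z* = 1.645 for 90%, ME = 1.645 × 0.04730 = 0.07781.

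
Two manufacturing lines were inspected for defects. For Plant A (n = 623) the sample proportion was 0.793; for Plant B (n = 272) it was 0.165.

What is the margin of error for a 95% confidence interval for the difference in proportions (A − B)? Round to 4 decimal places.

0.0544

Each SE is √(p̂(1−p̂)/n): √(0.7930·0.2070/623) = 0.01623 and √(0.1650·0.8350/272) = 0.02251.
SE(p̂₁ − p̂₂) = √(SE₁² + SE₂²) = √(0.0002634129 + 0.0005067001) = 0.02775, since the two samples are independent.
At 95% confidence z* = 1.960; margin = 1.960 × 0.02775 = 0.05439.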